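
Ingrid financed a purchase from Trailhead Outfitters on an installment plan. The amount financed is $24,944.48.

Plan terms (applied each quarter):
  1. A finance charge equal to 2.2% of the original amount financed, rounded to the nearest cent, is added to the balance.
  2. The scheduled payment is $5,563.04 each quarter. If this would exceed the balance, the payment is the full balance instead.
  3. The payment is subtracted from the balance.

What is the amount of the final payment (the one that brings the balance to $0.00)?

Quarter 1: opening $24,944.48; interest $548.78 → $25,493.26; payment $5,563.04; balance $19,930.22
Quarter 2: opening $19,930.22; interest $548.78 → $20,479.00; payment $5,563.04; balance $14,915.96
Quarter 3: opening $14,915.96; interest $548.78 → $15,464.74; payment $5,563.04; balance $9,901.70
Quarter 4: opening $9,901.70; interest $548.78 → $10,450.48; payment $5,563.04; balance $4,887.44
Quarter 5: opening $4,887.44; interest $548.78 → $5,436.22; payment $5,436.22; balance $0.00

$5,436.22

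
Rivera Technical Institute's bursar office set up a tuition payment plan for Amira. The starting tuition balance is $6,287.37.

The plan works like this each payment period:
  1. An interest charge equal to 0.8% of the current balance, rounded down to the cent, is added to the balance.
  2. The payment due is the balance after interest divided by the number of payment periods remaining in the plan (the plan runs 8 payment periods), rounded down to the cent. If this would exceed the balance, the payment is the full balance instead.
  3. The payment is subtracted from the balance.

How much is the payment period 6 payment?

Payment period 1: $6,287.37 +$50.29 interest = $6,337.66; pay $792.20 → $5,545.46
Payment period 2: $5,545.46 +$44.36 interest = $5,589.82; pay $798.54 → $4,791.28
Payment period 3: $4,791.28 +$38.33 interest = $4,829.61; pay $804.93 → $4,024.68
Payment period 4: $4,024.68 +$32.19 interest = $4,056.87; pay $811.37 → $3,245.50
Payment period 5: $3,245.50 +$25.96 interest = $3,271.46; pay $817.86 → $2,453.60
Payment period 6: $2,453.60 +$19.62 interest = $2,473.22; pay $824.40 → $1,648.82

$824.40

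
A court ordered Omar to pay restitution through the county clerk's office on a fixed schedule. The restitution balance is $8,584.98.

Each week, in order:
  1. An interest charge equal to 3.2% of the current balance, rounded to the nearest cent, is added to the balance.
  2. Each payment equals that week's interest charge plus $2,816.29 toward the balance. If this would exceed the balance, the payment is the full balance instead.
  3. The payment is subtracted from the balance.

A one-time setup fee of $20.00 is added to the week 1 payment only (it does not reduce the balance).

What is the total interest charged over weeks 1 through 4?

$558.16

# | Opening | Interest | Payment | Fee | End bal
1 | $8,584.98 | $274.72 | $3,091.01 | $20.00 | $5,768.69
2 | $5,768.69 | $184.60 | $3,000.89 | — | $2,952.40
3 | $2,952.40 | $94.48 | $2,910.77 | — | $136.11
4 | $136.11 | $4.36 | $140.47 | — | $0.00
Total interest: $274.72 + $184.60 + $94.48 + $4.36 = $558.16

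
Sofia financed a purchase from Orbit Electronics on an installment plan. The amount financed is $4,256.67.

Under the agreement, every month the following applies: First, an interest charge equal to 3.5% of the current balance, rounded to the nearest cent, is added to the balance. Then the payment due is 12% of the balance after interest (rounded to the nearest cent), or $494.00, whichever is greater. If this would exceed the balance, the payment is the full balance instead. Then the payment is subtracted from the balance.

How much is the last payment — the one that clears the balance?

# | Opening | Interest | Payment | End bal
1 | $4,256.67 | $148.98 | $528.68 | $3,876.97
2 | $3,876.97 | $135.69 | $494.00 | $3,518.66
3 | $3,518.66 | $123.15 | $494.00 | $3,147.81
4 | $3,147.81 | $110.17 | $494.00 | $2,763.98
5 | $2,763.98 | $96.74 | $494.00 | $2,366.72
6 | $2,366.72 | $82.84 | $494.00 | $1,955.56
7 | $1,955.56 | $68.44 | $494.00 | $1,530.00
8 | $1,530.00 | $53.55 | $494.00 | $1,089.55
9 | $1,089.55 | $38.13 | $494.00 | $633.68
10 | $633.68 | $22.18 | $494.00 | $161.86
11 | $161.86 | $5.67 | $167.53 | $0.00

$167.53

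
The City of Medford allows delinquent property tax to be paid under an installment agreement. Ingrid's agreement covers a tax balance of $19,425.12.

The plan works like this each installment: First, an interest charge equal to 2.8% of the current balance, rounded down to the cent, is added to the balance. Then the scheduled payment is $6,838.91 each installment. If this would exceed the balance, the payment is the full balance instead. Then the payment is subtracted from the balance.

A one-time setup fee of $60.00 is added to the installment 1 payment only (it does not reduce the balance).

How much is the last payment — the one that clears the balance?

$6.54

# | Opening | Interest | Payment | Fee | End bal
1 | $19,425.12 | $543.90 | $6,838.91 | $60.00 | $13,130.11
2 | $13,130.11 | $367.64 | $6,838.91 | — | $6,658.84
3 | $6,658.84 | $186.44 | $6,838.91 | — | $6.37
4 | $6.37 | $0.17 | $6.54 | — | $0.00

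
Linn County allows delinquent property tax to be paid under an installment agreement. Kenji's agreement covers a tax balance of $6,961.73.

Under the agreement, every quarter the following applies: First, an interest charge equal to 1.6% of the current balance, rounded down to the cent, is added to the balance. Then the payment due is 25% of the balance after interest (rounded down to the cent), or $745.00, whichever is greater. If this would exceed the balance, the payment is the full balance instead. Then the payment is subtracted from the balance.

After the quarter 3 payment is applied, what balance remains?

$3,080.22

Quarter 1: opening $6,961.73; interest $111.38 → $7,073.11; payment $1,768.27; balance $5,304.84
Quarter 2: opening $5,304.84; interest $84.87 → $5,389.71; payment $1,347.42; balance $4,042.29
Quarter 3: opening $4,042.29; interest $64.67 → $4,106.96; payment $1,026.74; balance $3,080.22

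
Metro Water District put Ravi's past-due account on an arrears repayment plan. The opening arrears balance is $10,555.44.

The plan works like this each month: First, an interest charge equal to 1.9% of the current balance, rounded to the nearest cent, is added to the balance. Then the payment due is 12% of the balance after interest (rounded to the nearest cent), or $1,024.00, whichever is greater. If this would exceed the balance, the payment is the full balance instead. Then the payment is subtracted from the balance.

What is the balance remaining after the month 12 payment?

$0.00

Month 1: opening $10,555.44; interest $200.55 → $10,755.99; payment $1,290.72; balance $9,465.27
Month 2: opening $9,465.27; interest $179.84 → $9,645.11; payment $1,157.41; balance $8,487.70
Month 3: opening $8,487.70; interest $161.27 → $8,648.97; payment $1,037.88; balance $7,611.09
Month 4: opening $7,611.09; interest $144.61 → $7,755.70; payment $1,024.00; balance $6,731.70
Month 5: opening $6,731.70; interest $127.90 → $6,859.60; payment $1,024.00; balance $5,835.60
Month 6: opening $5,835.60; interest $110.88 → $5,946.48; payment $1,024.00; balance $4,922.48
Month 7: opening $4,922.48; interest $93.53 → $5,016.01; payment $1,024.00; balance $3,992.01
Month 8: opening $3,992.01; interest $75.85 → $4,067.86; payment $1,024.00; balance $3,043.86
Month 9: opening $3,043.86; interest $57.83 → $3,101.69; payment $1,024.00; balance $2,077.69
Month 10: opening $2,077.69; interest $39.48 → $2,117.17; payment $1,024.00; balance $1,093.17
Month 11: opening $1,093.17; interest $20.77 → $1,113.94; payment $1,024.00; balance $89.94
Month 12: opening $89.94; interest $1.71 → $91.65; payment $91.65; balance $0.00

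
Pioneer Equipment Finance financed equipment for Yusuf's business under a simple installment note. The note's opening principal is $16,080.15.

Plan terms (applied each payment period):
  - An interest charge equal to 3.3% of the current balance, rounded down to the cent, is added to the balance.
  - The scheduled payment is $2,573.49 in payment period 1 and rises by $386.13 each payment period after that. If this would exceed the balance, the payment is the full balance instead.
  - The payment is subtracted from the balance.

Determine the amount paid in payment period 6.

$1,217.19

Payment period 1: opening $16,080.15; interest $530.64 → $16,610.79; payment $2,573.49; balance $14,037.30
Payment period 2: opening $14,037.30; interest $463.23 → $14,500.53; payment $2,959.62; balance $11,540.91
Payment period 3: opening $11,540.91; interest $380.85 → $11,921.76; payment $3,345.75; balance $8,576.01
Payment period 4: opening $8,576.01; interest $283.00 → $8,859.01; payment $3,731.88; balance $5,127.13
Payment period 5: opening $5,127.13; interest $169.19 → $5,296.32; payment $4,118.01; balance $1,178.31
Payment period 6: opening $1,178.31; interest $38.88 → $1,217.19; payment $1,217.19; balance $0.00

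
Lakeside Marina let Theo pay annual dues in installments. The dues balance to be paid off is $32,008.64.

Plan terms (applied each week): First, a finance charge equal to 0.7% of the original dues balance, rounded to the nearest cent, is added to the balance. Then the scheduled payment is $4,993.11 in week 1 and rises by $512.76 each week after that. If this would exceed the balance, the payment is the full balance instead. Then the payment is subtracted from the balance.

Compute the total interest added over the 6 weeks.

$1,344.36

Week 1: opening $32,008.64; interest $224.06 → $32,232.70; payment $4,993.11; balance $27,239.59
Week 2: opening $27,239.59; interest $224.06 → $27,463.65; payment $5,505.87; balance $21,957.78
Week 3: opening $21,957.78; interest $224.06 → $22,181.84; payment $6,018.63; balance $16,163.21
Week 4: opening $16,163.21; interest $224.06 → $16,387.27; payment $6,531.39; balance $9,855.88
Week 5: opening $9,855.88; interest $224.06 → $10,079.94; payment $7,044.15; balance $3,035.79
Week 6: opening $3,035.79; interest $224.06 → $3,259.85; payment $3,259.85; balance $0.00
Total interest: $224.06 + $224.06 + $224.06 + $224.06 + $224.06 + $224.06 = $1,344.36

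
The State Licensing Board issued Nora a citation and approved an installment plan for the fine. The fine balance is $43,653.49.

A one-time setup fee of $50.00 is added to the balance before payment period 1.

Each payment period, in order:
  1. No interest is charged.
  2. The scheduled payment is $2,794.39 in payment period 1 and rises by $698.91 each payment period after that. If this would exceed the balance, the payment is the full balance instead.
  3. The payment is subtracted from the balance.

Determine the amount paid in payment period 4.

# | Opening | Payment | End bal
1 | $43,703.49 | $2,794.39 | $40,909.10
2 | $40,909.10 | $3,493.30 | $37,415.80
3 | $37,415.80 | $4,192.21 | $33,223.59
4 | $33,223.59 | $4,891.12 | $28,332.47

$4,891.12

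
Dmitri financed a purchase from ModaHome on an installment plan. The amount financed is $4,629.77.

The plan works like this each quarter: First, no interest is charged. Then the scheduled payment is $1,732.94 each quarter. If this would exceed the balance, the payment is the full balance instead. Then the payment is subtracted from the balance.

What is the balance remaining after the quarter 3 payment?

$0.00

Quarter 1: opening $4,629.77; payment $1,732.94; balance $2,896.83
Quarter 2: opening $2,896.83; payment $1,732.94; balance $1,163.89
Quarter 3: opening $1,163.89; payment $1,163.89; balance $0.00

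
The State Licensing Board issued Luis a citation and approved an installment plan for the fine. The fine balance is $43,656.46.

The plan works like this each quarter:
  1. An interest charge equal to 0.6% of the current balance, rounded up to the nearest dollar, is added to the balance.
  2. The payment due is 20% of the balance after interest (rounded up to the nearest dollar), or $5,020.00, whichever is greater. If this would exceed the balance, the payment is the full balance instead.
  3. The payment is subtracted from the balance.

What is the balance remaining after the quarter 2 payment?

Quarter 1: opening $43,656.46; interest $262.00 → $43,918.46; payment $8,784.00; balance $35,134.46
Quarter 2: opening $35,134.46; interest $211.00 → $35,345.46; payment $7,070.00; balance $28,275.46

$28,275.46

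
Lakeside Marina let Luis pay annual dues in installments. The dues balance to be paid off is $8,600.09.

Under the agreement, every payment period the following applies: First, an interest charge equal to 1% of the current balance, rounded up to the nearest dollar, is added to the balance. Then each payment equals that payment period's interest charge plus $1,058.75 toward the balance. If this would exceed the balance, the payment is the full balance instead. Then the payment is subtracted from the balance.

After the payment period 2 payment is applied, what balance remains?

$6,482.59

Payment period 1: opening $8,600.09; interest $87.00 → $8,687.09; payment $1,145.75; balance $7,541.34
Payment period 2: opening $7,541.34; interest $76.00 → $7,617.34; payment $1,134.75; balance $6,482.59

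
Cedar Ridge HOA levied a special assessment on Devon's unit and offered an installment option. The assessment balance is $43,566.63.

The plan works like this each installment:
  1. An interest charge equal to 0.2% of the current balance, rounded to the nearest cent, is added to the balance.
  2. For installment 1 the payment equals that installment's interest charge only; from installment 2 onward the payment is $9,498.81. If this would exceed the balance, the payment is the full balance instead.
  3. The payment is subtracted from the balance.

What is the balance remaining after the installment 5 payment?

$5,806.83

Installment 1: opening $43,566.63; interest $87.13 → $43,653.76; payment $87.13; balance $43,566.63
Installment 2: opening $43,566.63; interest $87.13 → $43,653.76; payment $9,498.81; balance $34,154.95
Installment 3: opening $34,154.95; interest $68.31 → $34,223.26; payment $9,498.81; balance $24,724.45
Installment 4: opening $24,724.45; interest $49.45 → $24,773.90; payment $9,498.81; balance $15,275.09
Installment 5: opening $15,275.09; interest $30.55 → $15,305.64; payment $9,498.81; balance $5,806.83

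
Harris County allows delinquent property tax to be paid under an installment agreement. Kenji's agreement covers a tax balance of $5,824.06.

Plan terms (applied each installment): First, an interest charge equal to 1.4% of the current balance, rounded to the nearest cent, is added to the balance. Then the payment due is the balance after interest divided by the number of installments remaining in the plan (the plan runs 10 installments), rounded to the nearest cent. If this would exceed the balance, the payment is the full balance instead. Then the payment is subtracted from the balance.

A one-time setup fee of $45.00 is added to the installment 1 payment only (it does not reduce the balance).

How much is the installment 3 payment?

$607.21

Installment 1: $5,824.06 +$81.54 interest = $5,905.60; pay $590.56 (+ $45.00 fee) → $5,315.04
Installment 2: $5,315.04 +$74.41 interest = $5,389.45; pay $598.83 → $4,790.62
Installment 3: $4,790.62 +$67.07 interest = $4,857.69; pay $607.21 → $4,250.48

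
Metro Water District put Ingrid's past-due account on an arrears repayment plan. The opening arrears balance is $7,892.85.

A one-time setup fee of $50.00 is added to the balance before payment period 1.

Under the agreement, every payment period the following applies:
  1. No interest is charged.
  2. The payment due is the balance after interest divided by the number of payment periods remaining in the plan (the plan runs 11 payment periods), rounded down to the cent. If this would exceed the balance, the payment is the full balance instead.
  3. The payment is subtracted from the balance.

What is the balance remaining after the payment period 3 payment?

Payment period 1: opening $7,942.85; payment $722.07; balance $7,220.78
Payment period 2: opening $7,220.78; payment $722.07; balance $6,498.71
Payment period 3: opening $6,498.71; payment $722.07; balance $5,776.64

$5,776.64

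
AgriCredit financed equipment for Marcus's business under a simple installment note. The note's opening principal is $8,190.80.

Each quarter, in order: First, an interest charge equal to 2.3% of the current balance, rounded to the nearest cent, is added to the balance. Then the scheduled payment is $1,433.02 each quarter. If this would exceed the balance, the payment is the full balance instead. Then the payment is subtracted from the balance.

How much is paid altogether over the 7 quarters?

# | Opening | Interest | Payment | End bal
1 | $8,190.80 | $188.39 | $1,433.02 | $6,946.17
2 | $6,946.17 | $159.76 | $1,433.02 | $5,672.91
3 | $5,672.91 | $130.48 | $1,433.02 | $4,370.37
4 | $4,370.37 | $100.52 | $1,433.02 | $3,037.87
5 | $3,037.87 | $69.87 | $1,433.02 | $1,674.72
6 | $1,674.72 | $38.52 | $1,433.02 | $280.22
7 | $280.22 | $6.45 | $286.67 | $0.00
Total paid: $8,884.79

$8,884.79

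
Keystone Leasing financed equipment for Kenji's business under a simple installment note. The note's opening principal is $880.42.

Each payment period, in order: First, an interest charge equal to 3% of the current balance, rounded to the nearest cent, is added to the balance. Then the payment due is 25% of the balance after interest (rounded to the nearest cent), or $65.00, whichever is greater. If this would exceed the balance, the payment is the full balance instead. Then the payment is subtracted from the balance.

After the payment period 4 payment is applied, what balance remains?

# | Opening | Interest | Payment | End bal
1 | $880.42 | $26.41 | $226.71 | $680.12
2 | $680.12 | $20.40 | $175.13 | $525.39
3 | $525.39 | $15.76 | $135.29 | $405.86
4 | $405.86 | $12.18 | $104.51 | $313.53

$313.53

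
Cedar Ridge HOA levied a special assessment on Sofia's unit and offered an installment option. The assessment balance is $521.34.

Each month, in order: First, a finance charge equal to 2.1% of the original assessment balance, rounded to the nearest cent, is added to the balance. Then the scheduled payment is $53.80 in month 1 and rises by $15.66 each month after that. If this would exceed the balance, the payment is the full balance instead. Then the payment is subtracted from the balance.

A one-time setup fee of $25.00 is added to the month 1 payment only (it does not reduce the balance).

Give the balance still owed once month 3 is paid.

$345.81

Month 1: opening $521.34; interest $10.95 → $532.29; payment $53.80 (+ $25.00 fee); balance $478.49
Month 2: opening $478.49; interest $10.95 → $489.44; payment $69.46; balance $419.98
Month 3: opening $419.98; interest $10.95 → $430.93; payment $85.12; balance $345.81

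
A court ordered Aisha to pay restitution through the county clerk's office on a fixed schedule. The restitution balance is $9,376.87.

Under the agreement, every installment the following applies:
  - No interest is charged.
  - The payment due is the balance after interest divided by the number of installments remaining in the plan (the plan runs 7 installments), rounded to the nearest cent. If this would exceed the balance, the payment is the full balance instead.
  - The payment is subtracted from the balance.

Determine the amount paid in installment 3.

$1,339.55

Installment 1: opening $9,376.87; payment $1,339.55; balance $8,037.32
Installment 2: opening $8,037.32; payment $1,339.55; balance $6,697.77
Installment 3: opening $6,697.77; payment $1,339.55; balance $5,358.22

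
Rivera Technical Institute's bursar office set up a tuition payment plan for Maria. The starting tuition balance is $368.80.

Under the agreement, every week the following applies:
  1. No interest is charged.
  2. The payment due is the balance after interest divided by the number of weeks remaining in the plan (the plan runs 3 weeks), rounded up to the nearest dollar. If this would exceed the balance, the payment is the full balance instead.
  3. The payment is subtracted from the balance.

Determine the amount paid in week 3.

$122.80

Week 1: $368.80 − $123.00 → $245.80
Week 2: $245.80 − $123.00 → $122.80
Week 3: $122.80 − $122.80 → $0.00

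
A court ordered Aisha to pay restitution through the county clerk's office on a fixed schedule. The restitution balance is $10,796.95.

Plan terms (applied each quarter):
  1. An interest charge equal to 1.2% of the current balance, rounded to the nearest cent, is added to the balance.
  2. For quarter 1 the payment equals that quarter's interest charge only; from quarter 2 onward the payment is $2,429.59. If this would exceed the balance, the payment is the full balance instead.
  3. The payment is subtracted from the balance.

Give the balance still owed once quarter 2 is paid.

$8,496.92

Quarter 1: $10,796.95 +$129.56 interest = $10,926.51; pay $129.56 → $10,796.95
Quarter 2: $10,796.95 +$129.56 interest = $10,926.51; pay $2,429.59 → $8,496.92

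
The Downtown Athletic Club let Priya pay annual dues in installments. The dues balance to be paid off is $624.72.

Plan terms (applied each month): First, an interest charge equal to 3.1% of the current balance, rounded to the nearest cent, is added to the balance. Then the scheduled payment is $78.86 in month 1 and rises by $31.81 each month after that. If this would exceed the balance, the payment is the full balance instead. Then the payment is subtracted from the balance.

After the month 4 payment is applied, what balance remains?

$180.61

Month 1: $624.72 +$19.37 interest = $644.09; pay $78.86 → $565.23
Month 2: $565.23 +$17.52 interest = $582.75; pay $110.67 → $472.08
Month 3: $472.08 +$14.63 interest = $486.71; pay $142.48 → $344.23
Month 4: $344.23 +$10.67 interest = $354.90; pay $174.29 → $180.61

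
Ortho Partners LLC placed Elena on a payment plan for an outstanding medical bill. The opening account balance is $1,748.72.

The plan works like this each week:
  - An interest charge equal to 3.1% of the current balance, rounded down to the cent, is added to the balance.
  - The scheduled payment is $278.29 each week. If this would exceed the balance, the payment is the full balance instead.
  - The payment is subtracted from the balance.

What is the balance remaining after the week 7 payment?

# | Opening | Interest | Payment | End bal
1 | $1,748.72 | $54.21 | $278.29 | $1,524.64
2 | $1,524.64 | $47.26 | $278.29 | $1,293.61
3 | $1,293.61 | $40.10 | $278.29 | $1,055.42
4 | $1,055.42 | $32.71 | $278.29 | $809.84
5 | $809.84 | $25.10 | $278.29 | $556.65
6 | $556.65 | $17.25 | $278.29 | $295.61
7 | $295.61 | $9.16 | $278.29 | $26.48

$26.48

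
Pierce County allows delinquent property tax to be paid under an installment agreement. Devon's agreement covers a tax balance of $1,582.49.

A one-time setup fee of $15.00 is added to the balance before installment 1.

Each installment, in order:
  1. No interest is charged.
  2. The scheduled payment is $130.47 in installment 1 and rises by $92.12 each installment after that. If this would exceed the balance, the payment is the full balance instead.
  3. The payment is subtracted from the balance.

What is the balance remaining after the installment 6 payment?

$0.00

Installment 1: $1,597.49 − $130.47 → $1,467.02
Installment 2: $1,467.02 − $222.59 → $1,244.43
Installment 3: $1,244.43 − $314.71 → $929.72
Installment 4: $929.72 − $406.83 → $522.89
Installment 5: $522.89 − $498.95 → $23.94
Installment 6: $23.94 − $23.94 → $0.00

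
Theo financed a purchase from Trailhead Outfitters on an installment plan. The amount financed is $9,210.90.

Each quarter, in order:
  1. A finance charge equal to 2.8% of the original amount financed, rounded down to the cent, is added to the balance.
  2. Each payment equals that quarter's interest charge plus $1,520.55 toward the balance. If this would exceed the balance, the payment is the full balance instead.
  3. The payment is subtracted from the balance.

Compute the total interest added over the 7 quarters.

Quarter 1: opening $9,210.90; interest $257.90 → $9,468.80; payment $1,778.45; balance $7,690.35
Quarter 2: opening $7,690.35; interest $257.90 → $7,948.25; payment $1,778.45; balance $6,169.80
Quarter 3: opening $6,169.80; interest $257.90 → $6,427.70; payment $1,778.45; balance $4,649.25
Quarter 4: opening $4,649.25; interest $257.90 → $4,907.15; payment $1,778.45; balance $3,128.70
Quarter 5: opening $3,128.70; interest $257.90 → $3,386.60; payment $1,778.45; balance $1,608.15
Quarter 6: opening $1,608.15; interest $257.90 → $1,866.05; payment $1,778.45; balance $87.60
Quarter 7: opening $87.60; interest $257.90 → $345.50; payment $345.50; balance $0.00
Total interest: $257.90 + $257.90 + $257.90 + $257.90 + $257.90 + $257.90 + $257.90 = $1,805.30

$1,805.30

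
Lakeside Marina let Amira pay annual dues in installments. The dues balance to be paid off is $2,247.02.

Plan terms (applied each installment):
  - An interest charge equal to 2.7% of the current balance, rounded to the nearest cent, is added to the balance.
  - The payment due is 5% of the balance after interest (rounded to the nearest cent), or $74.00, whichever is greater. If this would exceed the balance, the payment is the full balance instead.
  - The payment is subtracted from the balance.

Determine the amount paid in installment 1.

$115.38

Installment 1: opening $2,247.02; interest $60.67 → $2,307.69; payment $115.38; balance $2,192.31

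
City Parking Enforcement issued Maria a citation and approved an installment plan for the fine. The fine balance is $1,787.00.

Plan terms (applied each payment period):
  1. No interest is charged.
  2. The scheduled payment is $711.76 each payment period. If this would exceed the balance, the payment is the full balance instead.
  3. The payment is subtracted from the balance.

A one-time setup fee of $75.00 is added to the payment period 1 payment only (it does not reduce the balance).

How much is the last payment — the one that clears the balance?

Payment period 1: $1,787.00 − $711.76 (+ $75.00 fee) → $1,075.24
Payment period 2: $1,075.24 − $711.76 → $363.48
Payment period 3: $363.48 − $363.48 → $0.00

$363.48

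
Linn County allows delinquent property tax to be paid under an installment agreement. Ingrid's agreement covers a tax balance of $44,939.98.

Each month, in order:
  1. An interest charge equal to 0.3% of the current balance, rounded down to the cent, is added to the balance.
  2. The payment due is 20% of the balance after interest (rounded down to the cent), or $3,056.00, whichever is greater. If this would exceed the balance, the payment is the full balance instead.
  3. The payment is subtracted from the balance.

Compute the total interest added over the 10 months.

$588.91

Month 1: opening $44,939.98; interest $134.81 → $45,074.79; payment $9,014.95; balance $36,059.84
Month 2: opening $36,059.84; interest $108.17 → $36,168.01; payment $7,233.60; balance $28,934.41
Month 3: opening $28,934.41; interest $86.80 → $29,021.21; payment $5,804.24; balance $23,216.97
Month 4: opening $23,216.97; interest $69.65 → $23,286.62; payment $4,657.32; balance $18,629.30
Month 5: opening $18,629.30; interest $55.88 → $18,685.18; payment $3,737.03; balance $14,948.15
Month 6: opening $14,948.15; interest $44.84 → $14,992.99; payment $3,056.00; balance $11,936.99
Month 7: opening $11,936.99; interest $35.81 → $11,972.80; payment $3,056.00; balance $8,916.80
Month 8: opening $8,916.80; interest $26.75 → $8,943.55; payment $3,056.00; balance $5,887.55
Month 9: opening $5,887.55; interest $17.66 → $5,905.21; payment $3,056.00; balance $2,849.21
Month 10: opening $2,849.21; interest $8.54 → $2,857.75; payment $2,857.75; balance $0.00
Total interest: $134.81 + $108.17 + $86.80 + $69.65 + $55.88 + $44.84 + $35.81 + $26.75 + $17.66 + $8.54 = $588.91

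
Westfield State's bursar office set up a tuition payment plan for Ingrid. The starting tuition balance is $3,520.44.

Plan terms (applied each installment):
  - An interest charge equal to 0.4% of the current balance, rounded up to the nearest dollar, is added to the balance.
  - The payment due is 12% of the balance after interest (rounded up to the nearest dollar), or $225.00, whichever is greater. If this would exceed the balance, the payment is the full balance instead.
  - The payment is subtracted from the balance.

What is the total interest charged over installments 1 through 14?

# | Opening | Interest | Payment | End bal
1 | $3,520.44 | $15.00 | $425.00 | $3,110.44
2 | $3,110.44 | $13.00 | $375.00 | $2,748.44
3 | $2,748.44 | $11.00 | $332.00 | $2,427.44
4 | $2,427.44 | $10.00 | $293.00 | $2,144.44
5 | $2,144.44 | $9.00 | $259.00 | $1,894.44
6 | $1,894.44 | $8.00 | $229.00 | $1,673.44
7 | $1,673.44 | $7.00 | $225.00 | $1,455.44
8 | $1,455.44 | $6.00 | $225.00 | $1,236.44
9 | $1,236.44 | $5.00 | $225.00 | $1,016.44
10 | $1,016.44 | $5.00 | $225.00 | $796.44
11 | $796.44 | $4.00 | $225.00 | $575.44
12 | $575.44 | $3.00 | $225.00 | $353.44
13 | $353.44 | $2.00 | $225.00 | $130.44
14 | $130.44 | $1.00 | $131.44 | $0.00
Total interest: $15.00 + $13.00 + $11.00 + $10.00 + $9.00 + $8.00 + $7.00 + $6.00 + $5.00 + $5.00 + $4.00 + $3.00 + $2.00 + $1.00 = $99.00

$99.00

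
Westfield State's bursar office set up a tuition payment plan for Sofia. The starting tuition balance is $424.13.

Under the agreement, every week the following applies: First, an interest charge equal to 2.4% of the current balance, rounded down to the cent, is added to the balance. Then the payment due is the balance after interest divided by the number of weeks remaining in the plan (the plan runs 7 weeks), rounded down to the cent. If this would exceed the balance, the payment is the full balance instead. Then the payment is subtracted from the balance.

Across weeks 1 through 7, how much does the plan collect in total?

$466.82

Week 1: $424.13 +$10.17 interest = $434.30; pay $62.04 → $372.26
Week 2: $372.26 +$8.93 interest = $381.19; pay $63.53 → $317.66
Week 3: $317.66 +$7.62 interest = $325.28; pay $65.05 → $260.23
Week 4: $260.23 +$6.24 interest = $266.47; pay $66.61 → $199.86
Week 5: $199.86 +$4.79 interest = $204.65; pay $68.21 → $136.44
Week 6: $136.44 +$3.27 interest = $139.71; pay $69.85 → $69.86
Week 7: $69.86 +$1.67 interest = $71.53; pay $71.53 → $0.00
Total paid: $466.82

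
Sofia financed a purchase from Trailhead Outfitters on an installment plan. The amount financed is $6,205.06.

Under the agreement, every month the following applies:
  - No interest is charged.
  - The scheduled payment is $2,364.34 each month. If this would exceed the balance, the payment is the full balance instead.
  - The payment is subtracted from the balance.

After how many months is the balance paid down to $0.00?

3

# | Opening | Payment | End bal
1 | $6,205.06 | $2,364.34 | $3,840.72
2 | $3,840.72 | $2,364.34 | $1,476.38
3 | $1,476.38 | $1,476.38 | $0.00
Balance reaches $0.00 in month 3.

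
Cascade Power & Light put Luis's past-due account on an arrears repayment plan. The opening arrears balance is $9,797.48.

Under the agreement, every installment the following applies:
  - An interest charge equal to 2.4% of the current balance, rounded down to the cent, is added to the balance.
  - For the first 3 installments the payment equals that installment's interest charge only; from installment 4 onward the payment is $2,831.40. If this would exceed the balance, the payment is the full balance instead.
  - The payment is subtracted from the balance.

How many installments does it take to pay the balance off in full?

7

Installment 1: $9,797.48 +$235.13 interest = $10,032.61; pay $235.13 → $9,797.48
Installment 2: $9,797.48 +$235.13 interest = $10,032.61; pay $235.13 → $9,797.48
Installment 3: $9,797.48 +$235.13 interest = $10,032.61; pay $235.13 → $9,797.48
Installment 4: $9,797.48 +$235.13 interest = $10,032.61; pay $2,831.40 → $7,201.21
Installment 5: $7,201.21 +$172.82 interest = $7,374.03; pay $2,831.40 → $4,542.63
Installment 6: $4,542.63 +$109.02 interest = $4,651.65; pay $2,831.40 → $1,820.25
Installment 7: $1,820.25 +$43.68 interest = $1,863.93; pay $1,863.93 → $0.00
Balance reaches $0.00 in installment 7.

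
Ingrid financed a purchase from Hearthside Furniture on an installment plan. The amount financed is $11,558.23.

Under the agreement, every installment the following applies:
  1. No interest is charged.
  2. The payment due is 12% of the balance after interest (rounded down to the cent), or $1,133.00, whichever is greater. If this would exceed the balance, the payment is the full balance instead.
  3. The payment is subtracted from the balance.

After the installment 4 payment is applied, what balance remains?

$6,684.70

Installment 1: $11,558.23 − $1,386.98 → $10,171.25
Installment 2: $10,171.25 − $1,220.55 → $8,950.70
Installment 3: $8,950.70 − $1,133.00 → $7,817.70
Installment 4: $7,817.70 − $1,133.00 → $6,684.70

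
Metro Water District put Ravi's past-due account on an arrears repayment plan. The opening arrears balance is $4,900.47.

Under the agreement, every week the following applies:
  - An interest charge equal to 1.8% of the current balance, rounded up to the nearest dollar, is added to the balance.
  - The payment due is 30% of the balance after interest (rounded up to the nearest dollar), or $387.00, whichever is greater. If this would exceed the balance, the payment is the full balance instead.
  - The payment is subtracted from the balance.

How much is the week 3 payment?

Week 1: opening $4,900.47; interest $89.00 → $4,989.47; payment $1,497.00; balance $3,492.47
Week 2: opening $3,492.47; interest $63.00 → $3,555.47; payment $1,067.00; balance $2,488.47
Week 3: opening $2,488.47; interest $45.00 → $2,533.47; payment $761.00; balance $1,772.47

$761.00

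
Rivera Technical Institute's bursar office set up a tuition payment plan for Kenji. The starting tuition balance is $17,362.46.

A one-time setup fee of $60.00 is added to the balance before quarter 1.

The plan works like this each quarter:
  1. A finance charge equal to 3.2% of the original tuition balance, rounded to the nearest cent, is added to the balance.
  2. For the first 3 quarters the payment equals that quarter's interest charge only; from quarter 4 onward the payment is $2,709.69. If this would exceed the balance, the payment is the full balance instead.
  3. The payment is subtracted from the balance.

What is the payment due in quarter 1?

Quarter 1: $17,422.46 +$555.60 interest = $17,978.06; pay $555.60 → $17,422.46

$555.60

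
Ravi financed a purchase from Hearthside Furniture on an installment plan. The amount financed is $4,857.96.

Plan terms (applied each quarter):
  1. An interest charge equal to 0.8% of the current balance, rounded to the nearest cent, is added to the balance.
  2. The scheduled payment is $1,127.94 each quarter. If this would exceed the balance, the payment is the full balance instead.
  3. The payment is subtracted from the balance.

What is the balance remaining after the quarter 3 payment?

# | Opening | Interest | Payment | End bal
1 | $4,857.96 | $38.86 | $1,127.94 | $3,768.88
2 | $3,768.88 | $30.15 | $1,127.94 | $2,671.09
3 | $2,671.09 | $21.37 | $1,127.94 | $1,564.52

$1,564.52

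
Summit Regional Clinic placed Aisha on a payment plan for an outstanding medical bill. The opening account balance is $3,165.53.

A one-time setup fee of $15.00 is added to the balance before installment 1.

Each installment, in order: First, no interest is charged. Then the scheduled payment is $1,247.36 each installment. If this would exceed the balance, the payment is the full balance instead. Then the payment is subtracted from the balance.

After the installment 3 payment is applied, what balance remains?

# | Opening | Payment | End bal
1 | $3,180.53 | $1,247.36 | $1,933.17
2 | $1,933.17 | $1,247.36 | $685.81
3 | $685.81 | $685.81 | $0.00

$0.00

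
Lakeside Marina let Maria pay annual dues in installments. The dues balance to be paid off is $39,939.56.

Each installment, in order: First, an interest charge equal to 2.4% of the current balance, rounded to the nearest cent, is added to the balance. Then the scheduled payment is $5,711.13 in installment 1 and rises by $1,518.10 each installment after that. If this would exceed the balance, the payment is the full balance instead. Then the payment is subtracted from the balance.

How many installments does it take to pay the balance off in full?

Installment 1: $39,939.56 +$958.55 interest = $40,898.11; pay $5,711.13 → $35,186.98
Installment 2: $35,186.98 +$844.49 interest = $36,031.47; pay $7,229.23 → $28,802.24
Installment 3: $28,802.24 +$691.25 interest = $29,493.49; pay $8,747.33 → $20,746.16
Installment 4: $20,746.16 +$497.91 interest = $21,244.07; pay $10,265.43 → $10,978.64
Installment 5: $10,978.64 +$263.49 interest = $11,242.13; pay $11,242.13 → $0.00
Balance reaches $0.00 in installment 5.

5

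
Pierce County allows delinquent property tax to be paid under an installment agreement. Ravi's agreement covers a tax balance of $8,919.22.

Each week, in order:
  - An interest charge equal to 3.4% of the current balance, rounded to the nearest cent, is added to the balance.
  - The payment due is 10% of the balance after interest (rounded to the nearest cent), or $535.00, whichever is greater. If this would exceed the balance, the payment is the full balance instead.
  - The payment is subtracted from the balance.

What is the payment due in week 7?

$599.00

# | Opening | Interest | Payment | End bal
1 | $8,919.22 | $303.25 | $922.25 | $8,300.22
2 | $8,300.22 | $282.21 | $858.24 | $7,724.19
3 | $7,724.19 | $262.62 | $798.68 | $7,188.13
4 | $7,188.13 | $244.40 | $743.25 | $6,689.28
5 | $6,689.28 | $227.44 | $691.67 | $6,225.05
6 | $6,225.05 | $211.65 | $643.67 | $5,793.03
7 | $5,793.03 | $196.96 | $599.00 | $5,390.99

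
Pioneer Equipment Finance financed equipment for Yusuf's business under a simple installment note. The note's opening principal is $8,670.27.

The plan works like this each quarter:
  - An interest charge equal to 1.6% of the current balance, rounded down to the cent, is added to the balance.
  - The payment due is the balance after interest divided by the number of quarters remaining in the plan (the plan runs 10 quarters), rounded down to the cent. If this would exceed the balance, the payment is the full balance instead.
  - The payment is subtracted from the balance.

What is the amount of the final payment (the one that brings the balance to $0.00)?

$1,016.17

Quarter 1: $8,670.27 +$138.72 interest = $8,808.99; pay $880.89 → $7,928.10
Quarter 2: $7,928.10 +$126.84 interest = $8,054.94; pay $894.99 → $7,159.95
Quarter 3: $7,159.95 +$114.55 interest = $7,274.50; pay $909.31 → $6,365.19
Quarter 4: $6,365.19 +$101.84 interest = $6,467.03; pay $923.86 → $5,543.17
Quarter 5: $5,543.17 +$88.69 interest = $5,631.86; pay $938.64 → $4,693.22
Quarter 6: $4,693.22 +$75.09 interest = $4,768.31; pay $953.66 → $3,814.65
Quarter 7: $3,814.65 +$61.03 interest = $3,875.68; pay $968.92 → $2,906.76
Quarter 8: $2,906.76 +$46.50 interest = $2,953.26; pay $984.42 → $1,968.84
Quarter 9: $1,968.84 +$31.50 interest = $2,000.34; pay $1,000.17 → $1,000.17
Quarter 10: $1,000.17 +$16.00 interest = $1,016.17; pay $1,016.17 → $0.00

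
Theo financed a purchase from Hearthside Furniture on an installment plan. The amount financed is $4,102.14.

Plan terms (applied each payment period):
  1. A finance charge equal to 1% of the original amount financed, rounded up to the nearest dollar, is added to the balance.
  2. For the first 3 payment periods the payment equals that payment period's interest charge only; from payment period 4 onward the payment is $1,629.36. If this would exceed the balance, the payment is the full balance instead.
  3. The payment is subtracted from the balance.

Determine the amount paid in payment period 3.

$42.00

Payment period 1: $4,102.14 +$42.00 interest = $4,144.14; pay $42.00 → $4,102.14
Payment period 2: $4,102.14 +$42.00 interest = $4,144.14; pay $42.00 → $4,102.14
Payment period 3: $4,102.14 +$42.00 interest = $4,144.14; pay $42.00 → $4,102.14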